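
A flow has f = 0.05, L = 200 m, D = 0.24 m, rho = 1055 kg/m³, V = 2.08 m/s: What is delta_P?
Formula: \Delta P = f \frac{L}{D} \frac{\rho V^2}{2}
delta_P = 0.05·(200/0.24)·0.5·1055·2.08²/1000 = 95.09 kPa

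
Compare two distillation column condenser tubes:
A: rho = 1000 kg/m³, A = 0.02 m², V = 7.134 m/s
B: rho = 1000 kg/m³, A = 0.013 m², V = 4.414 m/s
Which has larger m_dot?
m_dot(A) = 142.7 kg/s, m_dot(B) = 57.38 kg/s. Answer: A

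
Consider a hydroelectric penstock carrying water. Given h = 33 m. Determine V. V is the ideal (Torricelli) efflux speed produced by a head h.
Formula: V = \sqrt{2 g h}
V = √(2·9.81·33) = 25.45 m/s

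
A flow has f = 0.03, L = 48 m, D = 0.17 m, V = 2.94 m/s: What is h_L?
Formula: h_L = f \frac{L}{D} \frac{V^2}{2g}
h_L = 0.03·(48/0.17)·2.94²/(2·9.81) = 3.732 m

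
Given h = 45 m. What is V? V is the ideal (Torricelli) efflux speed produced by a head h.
Formula: V = \sqrt{2 g h}
V = √(2·9.81·45) = 29.71 m/s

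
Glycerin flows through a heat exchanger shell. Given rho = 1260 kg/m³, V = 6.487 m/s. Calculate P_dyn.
Formula: P_{dyn} = \frac{1}{2} \rho V^2
P_dyn = 0.5·1260·6.487²/1000 = 26.51 kPa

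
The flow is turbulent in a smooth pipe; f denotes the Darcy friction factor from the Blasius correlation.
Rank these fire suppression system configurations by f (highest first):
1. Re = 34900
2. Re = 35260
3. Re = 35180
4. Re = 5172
Case 1: f = 0.02312
Case 2: f = 0.02306
Case 3: f = 0.02307
Case 4: f = 0.03726
Ranking (highest first): 4, 1, 3, 2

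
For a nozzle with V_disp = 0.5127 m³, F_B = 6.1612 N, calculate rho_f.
Formula: F_B = \rho_f g V_{disp}
Substituting knowns: 6.1612 = rho_f·9.81·0.5127
Solving for rho_f: rho_f = 6.1612/(9.81·0.5127) = 1.225 kg/m³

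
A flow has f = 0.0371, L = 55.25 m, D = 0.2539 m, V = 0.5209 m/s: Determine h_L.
Formula: h_L = f \frac{L}{D} \frac{V^2}{2g}
h_L = 0.0371·(55.25/0.2539)·0.5209²/(2·9.81) = 0.1116 m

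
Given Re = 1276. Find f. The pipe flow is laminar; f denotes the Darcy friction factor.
Formula: f = \frac{64}{Re}
f = 64/1276 = 0.05016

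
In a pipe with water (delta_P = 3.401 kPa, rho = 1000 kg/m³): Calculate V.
Formula: V = \sqrt{\frac{2 \Delta P}{\rho}}
V = √(2·(3.401·1000)/1000) = 2.608 m/s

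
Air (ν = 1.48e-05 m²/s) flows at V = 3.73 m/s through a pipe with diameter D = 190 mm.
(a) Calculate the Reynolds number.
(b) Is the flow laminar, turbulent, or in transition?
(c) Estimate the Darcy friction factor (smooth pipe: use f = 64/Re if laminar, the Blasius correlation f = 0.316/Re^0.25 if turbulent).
(a) Re = V·D/ν = 3.73·0.19/1.48e-05 = 47885
(b) Flow regime: turbulent (Re > 4000)
(c) Friction factor: f = 0.316/Re^0.25 = 0.316/47885^0.25 = 0.02136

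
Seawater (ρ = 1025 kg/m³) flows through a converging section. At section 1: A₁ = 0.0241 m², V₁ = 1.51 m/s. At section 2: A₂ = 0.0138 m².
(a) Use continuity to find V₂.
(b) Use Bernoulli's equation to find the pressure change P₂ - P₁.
(a) Continuity: A₁V₁=A₂V₂ -> V₂=A₁V₁/A₂=0.0241*1.51/0.0138=2.64 m/s
(b) Bernoulli: P₂-P₁=0.5*rho*(V₁^2-V₂^2)/1000=0.5*1025*(1.51^2-2.64^2)/1000=-2.403 kPa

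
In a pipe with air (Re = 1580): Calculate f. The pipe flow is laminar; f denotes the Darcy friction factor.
Formula: f = \frac{64}{Re}
f = 64/1580 = 0.04051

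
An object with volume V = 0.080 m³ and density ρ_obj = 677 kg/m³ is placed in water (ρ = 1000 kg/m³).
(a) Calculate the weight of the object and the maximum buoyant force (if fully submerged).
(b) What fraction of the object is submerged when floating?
(a) W=rho_obj*g*V=677*9.81*0.080=531.3 N; F_B(max)=rho*g*V=1000*9.81*0.080=784.8 N
(b) Floating fraction=rho_obj/rho=677/1000=0.677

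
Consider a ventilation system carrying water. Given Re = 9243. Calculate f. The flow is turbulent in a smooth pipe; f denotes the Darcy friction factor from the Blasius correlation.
Formula: f = \frac{0.316}{Re^{0.25}}
f = 0.316/9243^0.25 = 0.03223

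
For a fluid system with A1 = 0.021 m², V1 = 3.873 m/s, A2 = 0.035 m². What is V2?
Formula: V_2 = \frac{A_1 V_1}{A_2}
V2 = 0.021·3.873/0.035 = 2.324 m/s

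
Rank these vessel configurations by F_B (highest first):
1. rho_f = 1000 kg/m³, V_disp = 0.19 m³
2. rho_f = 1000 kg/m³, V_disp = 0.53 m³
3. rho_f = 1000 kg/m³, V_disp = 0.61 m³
Case 1: F_B = 1864 N
Case 2: F_B = 5199 N
Case 3: F_B = 5984 N
Ranking (highest first): 3, 2, 1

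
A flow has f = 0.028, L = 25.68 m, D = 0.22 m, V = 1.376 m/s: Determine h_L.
Formula: h_L = f \frac{L}{D} \frac{V^2}{2g}
h_L = 0.028·(25.68/0.22)·1.376²/(2·9.81) = 0.3154 m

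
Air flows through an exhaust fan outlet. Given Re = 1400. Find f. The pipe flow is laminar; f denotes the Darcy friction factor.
Formula: f = \frac{64}{Re}
f = 64/1400 = 0.04571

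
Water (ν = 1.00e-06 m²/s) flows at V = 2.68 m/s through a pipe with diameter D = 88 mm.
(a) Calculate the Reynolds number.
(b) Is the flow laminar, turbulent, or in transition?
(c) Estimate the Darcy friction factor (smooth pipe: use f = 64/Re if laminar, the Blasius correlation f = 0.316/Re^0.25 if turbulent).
(a) Re = V·D/ν = 2.68·0.088/1.00e-06 = 235840
(b) Flow regime: turbulent (Re > 4000)
(c) Friction factor: f = 0.316/Re^0.25 = 0.316/235840^0.25 = 0.01434 (Blasius is strictly valid for Re ≲ 1e5; used here as the smooth-pipe estimate the problem specifies)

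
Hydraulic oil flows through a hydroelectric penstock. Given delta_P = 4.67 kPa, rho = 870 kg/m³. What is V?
Formula: V = \sqrt{\frac{2 \Delta P}{\rho}}
V = √(2·(4.67·1000)/870) = 3.277 m/s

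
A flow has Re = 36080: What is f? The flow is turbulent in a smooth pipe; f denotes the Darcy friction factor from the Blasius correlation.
Formula: f = \frac{0.316}{Re^{0.25}}
f = 0.316/36080^0.25 = 0.02293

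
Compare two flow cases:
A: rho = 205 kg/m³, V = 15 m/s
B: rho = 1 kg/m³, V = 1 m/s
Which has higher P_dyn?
P_dyn(A) = 23.06 kPa, P_dyn(B) = 0.0005 kPa. Answer: A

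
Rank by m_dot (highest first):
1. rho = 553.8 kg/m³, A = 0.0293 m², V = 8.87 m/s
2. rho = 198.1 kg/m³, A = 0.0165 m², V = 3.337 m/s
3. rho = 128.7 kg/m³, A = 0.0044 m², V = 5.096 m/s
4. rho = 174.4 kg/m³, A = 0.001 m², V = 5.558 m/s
Case 1: m_dot = 143.9 kg/s
Case 2: m_dot = 10.91 kg/s
Case 3: m_dot = 2.886 kg/s
Case 4: m_dot = 0.9693 kg/s
Ranking (highest first): 1, 2, 3, 4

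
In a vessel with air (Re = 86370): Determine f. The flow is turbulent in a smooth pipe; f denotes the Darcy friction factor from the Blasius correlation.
Formula: f = \frac{0.316}{Re^{0.25}}
f = 0.316/86370^0.25 = 0.01843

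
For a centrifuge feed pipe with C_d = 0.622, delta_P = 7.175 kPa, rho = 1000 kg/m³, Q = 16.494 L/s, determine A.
Formula: Q = C_d A \sqrt{\frac{2 \Delta P}{\rho}}
Substituting knowns: 16.494 = 0.622·A·√(2·(7.175·1000)/1000)·1000
Solving for A: A = (16.494/1000)/(0.622·√(2·(7.175·1000)/1000)) = 0.007 m²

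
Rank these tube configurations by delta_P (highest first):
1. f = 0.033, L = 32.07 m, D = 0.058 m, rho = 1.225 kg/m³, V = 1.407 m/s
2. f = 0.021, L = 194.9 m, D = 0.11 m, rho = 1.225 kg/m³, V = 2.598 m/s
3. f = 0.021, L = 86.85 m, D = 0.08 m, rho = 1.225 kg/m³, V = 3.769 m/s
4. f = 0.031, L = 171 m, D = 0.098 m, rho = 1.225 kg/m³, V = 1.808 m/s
Case 1: delta_P = 0.02212 kPa
Case 2: delta_P = 0.1538 kPa
Case 3: delta_P = 0.1984 kPa
Case 4: delta_P = 0.1083 kPa
Ranking (highest first): 3, 2, 4, 1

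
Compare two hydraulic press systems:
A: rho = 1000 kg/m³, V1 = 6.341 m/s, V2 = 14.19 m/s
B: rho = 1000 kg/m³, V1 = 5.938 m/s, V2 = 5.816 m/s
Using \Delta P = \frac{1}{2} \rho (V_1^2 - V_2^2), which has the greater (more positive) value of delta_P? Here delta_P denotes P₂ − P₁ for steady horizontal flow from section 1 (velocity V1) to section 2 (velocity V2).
delta_P(A) = -80.57 kPa, delta_P(B) = 0.717 kPa. Answer: B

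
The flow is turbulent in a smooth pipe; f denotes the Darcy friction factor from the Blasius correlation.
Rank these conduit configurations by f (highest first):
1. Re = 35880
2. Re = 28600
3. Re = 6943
Case 1: f = 0.02296
Case 2: f = 0.0243
Case 3: f = 0.03462
Ranking (highest first): 3, 2, 1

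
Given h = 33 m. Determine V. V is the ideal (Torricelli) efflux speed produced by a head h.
Formula: V = \sqrt{2 g h}
V = √(2·9.81·33) = 25.45 m/s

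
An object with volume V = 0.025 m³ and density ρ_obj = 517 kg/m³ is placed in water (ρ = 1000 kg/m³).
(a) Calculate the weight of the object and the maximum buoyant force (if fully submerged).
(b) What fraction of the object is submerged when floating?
(a) W=rho_obj*g*V=517*9.81*0.025=126.8 N; F_B(max)=rho*g*V=1000*9.81*0.025=245.2 N
(b) Floating fraction=rho_obj/rho=517/1000=0.517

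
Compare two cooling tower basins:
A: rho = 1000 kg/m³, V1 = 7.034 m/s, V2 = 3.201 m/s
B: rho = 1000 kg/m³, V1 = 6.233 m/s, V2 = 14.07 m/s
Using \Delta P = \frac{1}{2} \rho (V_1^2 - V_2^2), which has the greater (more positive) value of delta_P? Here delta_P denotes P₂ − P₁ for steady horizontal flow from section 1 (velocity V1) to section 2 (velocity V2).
delta_P(A) = 19.62 kPa, delta_P(B) = -79.56 kPa. Answer: A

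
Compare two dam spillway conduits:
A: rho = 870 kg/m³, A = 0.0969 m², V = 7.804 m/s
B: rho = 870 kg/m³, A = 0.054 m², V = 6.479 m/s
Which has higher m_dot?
m_dot(A) = 657.9 kg/s, m_dot(B) = 304.4 kg/s. Answer: A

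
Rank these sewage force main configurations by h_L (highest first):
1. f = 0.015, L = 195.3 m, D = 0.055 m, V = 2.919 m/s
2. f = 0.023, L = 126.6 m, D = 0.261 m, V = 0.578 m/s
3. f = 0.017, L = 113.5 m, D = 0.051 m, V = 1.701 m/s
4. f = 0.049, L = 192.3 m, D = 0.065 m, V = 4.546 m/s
Case 1: h_L = 23.13 m
Case 2: h_L = 0.19 m
Case 3: h_L = 5.579 m
Case 4: h_L = 152.7 m
Ranking (highest first): 4, 1, 3, 2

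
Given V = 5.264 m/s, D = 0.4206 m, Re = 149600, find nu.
Formula: Re = \frac{V D}{\nu}
Substituting knowns: 149600 = 5.264·0.4206/nu
Solving for nu: nu = 5.264·0.4206/149600 = 1.480e-05 m²/s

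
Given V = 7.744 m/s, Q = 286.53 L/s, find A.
Formula: Q = A V
Substituting knowns: 286.53 = A·7.744·1000
Solving for A: A = (286.53/1000)/7.744 = 0.037 m²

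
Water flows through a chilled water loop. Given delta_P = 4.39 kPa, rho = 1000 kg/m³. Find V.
Formula: V = \sqrt{\frac{2 \Delta P}{\rho}}
V = √(2·(4.39·1000)/1000) = 2.963 m/s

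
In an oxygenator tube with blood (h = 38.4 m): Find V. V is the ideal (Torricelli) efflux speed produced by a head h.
Formula: V = \sqrt{2 g h}
V = √(2·9.81·38.4) = 27.45 m/s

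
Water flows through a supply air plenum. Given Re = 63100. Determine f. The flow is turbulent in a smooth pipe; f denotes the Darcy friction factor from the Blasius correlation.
Formula: f = \frac{0.316}{Re^{0.25}}
f = 0.316/63100^0.25 = 0.01994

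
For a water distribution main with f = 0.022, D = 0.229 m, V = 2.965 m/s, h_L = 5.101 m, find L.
Formula: h_L = f \frac{L}{D} \frac{V^2}{2g}
Substituting knowns: 5.101 = 0.022·(L/0.229)·2.965²/(2·9.81)
Solving for L: L = 5.101·2·9.81·0.229/(0.022·2.965²) = 118.5 m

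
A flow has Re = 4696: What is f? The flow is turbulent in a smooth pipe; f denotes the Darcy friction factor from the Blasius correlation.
Formula: f = \frac{0.316}{Re^{0.25}}
f = 0.316/4696^0.25 = 0.03817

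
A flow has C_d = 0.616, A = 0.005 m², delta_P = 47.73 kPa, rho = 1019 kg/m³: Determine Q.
Formula: Q = C_d A \sqrt{\frac{2 \Delta P}{\rho}}
Q = 0.616·0.005·√(2·(47.73·1000)/1019)·1000 = 29.81 L/s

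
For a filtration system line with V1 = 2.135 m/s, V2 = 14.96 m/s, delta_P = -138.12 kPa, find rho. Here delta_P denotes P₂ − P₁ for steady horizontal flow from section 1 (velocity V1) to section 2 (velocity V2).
Formula: \Delta P = \frac{1}{2} \rho (V_1^2 - V_2^2)
Substituting knowns: -138.12 = 0.5·rho·(2.135² − 14.96²)/1000
Solving for rho: rho = 2·(-138.12·1000)/(2.135² − 14.96²) = 1260 kg/m³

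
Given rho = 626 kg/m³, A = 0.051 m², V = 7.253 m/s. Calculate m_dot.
Formula: \dot{m} = \rho A V
m_dot = 626·0.051·7.253 = 231.6 kg/s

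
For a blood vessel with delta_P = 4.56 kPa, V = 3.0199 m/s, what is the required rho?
Formula: V = \sqrt{\frac{2 \Delta P}{\rho}}
Substituting knowns: 3.0199 = √(2·(4.56·1000)/rho)
Solving for rho: rho = 2·(4.56·1000)/3.0199² = 1000 kg/m³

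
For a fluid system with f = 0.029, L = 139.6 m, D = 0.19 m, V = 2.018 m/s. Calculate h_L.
Formula: h_L = f \frac{L}{D} \frac{V^2}{2g}
h_L = 0.029·(139.6/0.19)·2.018²/(2·9.81) = 4.423 m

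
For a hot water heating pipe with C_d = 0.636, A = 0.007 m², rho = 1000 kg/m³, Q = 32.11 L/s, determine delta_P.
Formula: Q = C_d A \sqrt{\frac{2 \Delta P}{\rho}}
Substituting knowns: 32.11 = 0.636·0.007·√(2·(delta_P·1000)/1000)·1000
Solving for delta_P: delta_P = ((32.11/1000)/(0.636·0.007))²·1000/2/1000 = 26.01 kPa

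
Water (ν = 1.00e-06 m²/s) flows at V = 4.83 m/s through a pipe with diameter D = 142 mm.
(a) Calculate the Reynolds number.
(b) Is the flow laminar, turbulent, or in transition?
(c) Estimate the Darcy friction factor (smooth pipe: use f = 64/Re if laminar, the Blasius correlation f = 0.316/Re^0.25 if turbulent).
(a) Re = V·D/ν = 4.83·0.142/1.00e-06 = 685860
(b) Flow regime: turbulent (Re > 4000)
(c) Friction factor: f = 0.316/Re^0.25 = 0.316/685860^0.25 = 0.01098 (Blasius is strictly valid for Re ≲ 1e5; used here as the smooth-pipe estimate the problem specifies)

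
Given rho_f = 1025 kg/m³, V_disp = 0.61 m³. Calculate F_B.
Formula: F_B = \rho_f g V_{disp}
F_B = 1025·9.81·0.61 = 6134 N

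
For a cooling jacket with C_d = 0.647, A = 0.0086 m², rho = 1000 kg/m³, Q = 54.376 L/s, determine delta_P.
Formula: Q = C_d A \sqrt{\frac{2 \Delta P}{\rho}}
Substituting knowns: 54.376 = 0.647·0.0086·√(2·(delta_P·1000)/1000)·1000
Solving for delta_P: delta_P = ((54.376/1000)/(0.647·0.0086))²·1000/2/1000 = 47.75 kPa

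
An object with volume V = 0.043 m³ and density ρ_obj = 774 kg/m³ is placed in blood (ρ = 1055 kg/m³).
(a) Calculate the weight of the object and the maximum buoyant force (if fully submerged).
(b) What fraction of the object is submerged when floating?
(a) W=rho_obj*g*V=774*9.81*0.043=326.5 N; F_B(max)=rho*g*V=1055*9.81*0.043=445.0 N
(b) Floating fraction=rho_obj/rho=774/1055=0.734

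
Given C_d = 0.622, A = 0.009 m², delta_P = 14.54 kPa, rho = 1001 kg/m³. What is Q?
Formula: Q = C_d A \sqrt{\frac{2 \Delta P}{\rho}}
Q = 0.622·0.009·√(2·(14.54·1000)/1001)·1000 = 30.17 L/s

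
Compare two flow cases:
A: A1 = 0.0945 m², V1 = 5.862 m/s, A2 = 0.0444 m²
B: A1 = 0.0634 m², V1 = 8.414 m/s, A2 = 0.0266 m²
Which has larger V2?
V2(A) = 12.48 m/s, V2(B) = 20.05 m/s. Answer: B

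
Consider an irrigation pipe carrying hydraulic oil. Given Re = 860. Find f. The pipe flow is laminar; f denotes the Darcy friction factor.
Formula: f = \frac{64}{Re}
f = 64/860 = 0.07442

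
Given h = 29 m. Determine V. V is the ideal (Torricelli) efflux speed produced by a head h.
Formula: V = \sqrt{2 g h}
V = √(2·9.81·29) = 23.85 m/s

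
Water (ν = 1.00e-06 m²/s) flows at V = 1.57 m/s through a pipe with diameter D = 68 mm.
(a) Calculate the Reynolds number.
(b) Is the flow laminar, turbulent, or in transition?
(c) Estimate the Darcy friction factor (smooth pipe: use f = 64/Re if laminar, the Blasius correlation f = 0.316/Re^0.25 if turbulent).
(a) Re = V·D/ν = 1.57·0.068/1.00e-06 = 106760
(b) Flow regime: turbulent (Re > 4000)
(c) Friction factor: f = 0.316/Re^0.25 = 0.316/106760^0.25 = 0.01748 (Blasius is strictly valid for Re ≲ 1e5; used here as the smooth-pipe estimate the problem specifies)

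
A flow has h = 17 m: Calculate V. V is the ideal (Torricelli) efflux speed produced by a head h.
Formula: V = \sqrt{2 g h}
V = √(2·9.81·17) = 18.26 m/s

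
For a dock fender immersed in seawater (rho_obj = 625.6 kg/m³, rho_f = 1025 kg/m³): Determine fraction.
Formula: f_{sub} = \frac{\rho_{obj}}{\rho_f}
fraction = 625.6/1025 = 0.6103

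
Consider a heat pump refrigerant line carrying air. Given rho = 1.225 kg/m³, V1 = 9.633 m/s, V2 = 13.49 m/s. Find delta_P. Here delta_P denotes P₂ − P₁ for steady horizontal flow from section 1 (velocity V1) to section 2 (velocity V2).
Formula: \Delta P = \frac{1}{2} \rho (V_1^2 - V_2^2)
delta_P = 0.5·1.225·(9.633² − 13.49²)/1000 = -0.05463 kPa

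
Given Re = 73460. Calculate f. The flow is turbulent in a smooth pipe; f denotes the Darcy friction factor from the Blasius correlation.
Formula: f = \frac{0.316}{Re^{0.25}}
f = 0.316/73460^0.25 = 0.01919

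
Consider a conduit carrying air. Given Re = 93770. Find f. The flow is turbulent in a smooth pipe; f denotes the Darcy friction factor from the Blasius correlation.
Formula: f = \frac{0.316}{Re^{0.25}}
f = 0.316/93770^0.25 = 0.01806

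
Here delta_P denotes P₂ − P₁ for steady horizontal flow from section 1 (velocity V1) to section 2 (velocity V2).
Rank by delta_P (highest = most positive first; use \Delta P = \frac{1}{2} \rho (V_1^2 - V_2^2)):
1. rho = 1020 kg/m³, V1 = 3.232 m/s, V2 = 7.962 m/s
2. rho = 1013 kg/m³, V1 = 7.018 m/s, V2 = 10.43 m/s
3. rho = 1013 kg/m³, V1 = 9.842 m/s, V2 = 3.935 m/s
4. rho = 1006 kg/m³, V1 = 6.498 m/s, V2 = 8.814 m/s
Case 1: delta_P = -27 kPa
Case 2: delta_P = -30.15 kPa
Case 3: delta_P = 41.22 kPa
Case 4: delta_P = -17.84 kPa
Ranking (highest first): 3, 4, 1, 2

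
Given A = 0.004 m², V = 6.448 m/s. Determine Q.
Formula: Q = A V
Q = 0.004·6.448·1000 = 25.79 L/s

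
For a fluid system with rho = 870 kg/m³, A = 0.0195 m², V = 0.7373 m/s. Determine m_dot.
Formula: \dot{m} = \rho A V
m_dot = 870·0.0195·0.7373 = 12.51 kg/s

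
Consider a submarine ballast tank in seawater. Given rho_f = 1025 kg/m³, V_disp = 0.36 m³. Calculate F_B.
Formula: F_B = \rho_f g V_{disp}
F_B = 1025·9.81·0.36 = 3620 N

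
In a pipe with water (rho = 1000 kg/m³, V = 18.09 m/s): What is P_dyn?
Formula: P_{dyn} = \frac{1}{2} \rho V^2
P_dyn = 0.5·1000·18.09²/1000 = 163.6 kPa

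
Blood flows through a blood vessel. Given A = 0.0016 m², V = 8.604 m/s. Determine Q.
Formula: Q = A V
Q = 0.0016·8.604·1000 = 13.77 L/s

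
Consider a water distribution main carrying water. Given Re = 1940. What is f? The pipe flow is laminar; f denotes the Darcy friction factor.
Formula: f = \frac{64}{Re}
f = 64/1940 = 0.03299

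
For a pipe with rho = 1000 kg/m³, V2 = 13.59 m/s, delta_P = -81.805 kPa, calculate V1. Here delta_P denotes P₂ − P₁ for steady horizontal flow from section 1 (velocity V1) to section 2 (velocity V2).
Formula: \Delta P = \frac{1}{2} \rho (V_1^2 - V_2^2)
Substituting knowns: -81.805 = 0.5·1000·(V1² − 13.59²)/1000
Solving for V1: V1 = √(13.59² + 2·(-81.805·1000)/1000) = 4.591 m/s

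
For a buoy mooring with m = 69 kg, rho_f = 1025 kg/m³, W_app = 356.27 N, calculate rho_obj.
Formula: W_{app} = mg\left(1 - \frac{\rho_f}{\rho_{obj}}\right)
Substituting knowns: 356.27 = 69·9.81·(1 − 1025/rho_obj)
Solving for rho_obj: rho_obj = 1025/(1 − 356.27/(69·9.81)) = 2164 kg/m³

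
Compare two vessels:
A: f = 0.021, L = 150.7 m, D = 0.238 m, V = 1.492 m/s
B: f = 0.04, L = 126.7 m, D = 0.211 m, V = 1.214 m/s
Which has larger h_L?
h_L(A) = 1.509 m, h_L(B) = 1.804 m. Answer: B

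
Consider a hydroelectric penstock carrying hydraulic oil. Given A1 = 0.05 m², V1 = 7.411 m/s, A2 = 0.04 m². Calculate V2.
Formula: V_2 = \frac{A_1 V_1}{A_2}
V2 = 0.05·7.411/0.04 = 9.264 m/s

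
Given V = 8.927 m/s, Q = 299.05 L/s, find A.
Formula: Q = A V
Substituting knowns: 299.05 = A·8.927·1000
Solving for A: A = (299.05/1000)/8.927 = 0.0335 m²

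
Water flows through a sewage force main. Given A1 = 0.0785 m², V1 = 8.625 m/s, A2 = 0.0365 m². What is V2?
Formula: V_2 = \frac{A_1 V_1}{A_2}
V2 = 0.0785·8.625/0.0365 = 18.55 m/s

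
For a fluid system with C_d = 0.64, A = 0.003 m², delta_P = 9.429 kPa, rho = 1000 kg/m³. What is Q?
Formula: Q = C_d A \sqrt{\frac{2 \Delta P}{\rho}}
Q = 0.64·0.003·√(2·(9.429·1000)/1000)·1000 = 8.338 L/s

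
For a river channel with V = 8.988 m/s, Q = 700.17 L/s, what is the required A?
Formula: Q = A V
Substituting knowns: 700.17 = A·8.988·1000
Solving for A: A = (700.17/1000)/8.988 = 0.0779 m²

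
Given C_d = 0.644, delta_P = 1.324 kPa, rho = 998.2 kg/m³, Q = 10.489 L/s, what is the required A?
Formula: Q = C_d A \sqrt{\frac{2 \Delta P}{\rho}}
Substituting knowns: 10.489 = 0.644·A·√(2·(1.324·1000)/998.2)·1000
Solving for A: A = (10.489/1000)/(0.644·√(2·(1.324·1000)/998.2)) = 0.01 m²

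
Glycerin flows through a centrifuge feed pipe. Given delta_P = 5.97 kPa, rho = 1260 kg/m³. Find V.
Formula: V = \sqrt{\frac{2 \Delta P}{\rho}}
V = √(2·(5.97·1000)/1260) = 3.078 m/s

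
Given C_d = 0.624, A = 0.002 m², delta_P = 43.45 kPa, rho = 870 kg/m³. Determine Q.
Formula: Q = C_d A \sqrt{\frac{2 \Delta P}{\rho}}
Q = 0.624·0.002·√(2·(43.45·1000)/870)·1000 = 12.47 L/s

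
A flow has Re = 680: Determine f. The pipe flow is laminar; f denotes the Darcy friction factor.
Formula: f = \frac{64}{Re}
f = 64/680 = 0.09412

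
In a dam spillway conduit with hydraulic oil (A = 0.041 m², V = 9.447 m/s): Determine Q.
Formula: Q = A V
Q = 0.041·9.447·1000 = 387.3 L/s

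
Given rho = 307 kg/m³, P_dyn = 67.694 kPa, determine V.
Formula: P_{dyn} = \frac{1}{2} \rho V^2
Substituting knowns: 67.694 = 0.5·307·V²/1000
Solving for V: V = √(2·(67.694·1000)/307) = 21 m/s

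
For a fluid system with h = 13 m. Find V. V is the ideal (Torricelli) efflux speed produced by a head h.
Formula: V = \sqrt{2 g h}
V = √(2·9.81·13) = 15.97 m/s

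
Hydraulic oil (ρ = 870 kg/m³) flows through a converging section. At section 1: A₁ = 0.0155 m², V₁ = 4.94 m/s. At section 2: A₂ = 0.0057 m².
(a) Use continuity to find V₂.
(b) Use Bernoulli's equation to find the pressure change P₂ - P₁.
(a) Continuity: A₁V₁=A₂V₂ -> V₂=A₁V₁/A₂=0.0155*4.94/0.0057=13.43 m/s
(b) Bernoulli: P₂-P₁=0.5*rho*(V₁^2-V₂^2)/1000=0.5*870*(4.94^2-13.43^2)/1000=-67.84 kPa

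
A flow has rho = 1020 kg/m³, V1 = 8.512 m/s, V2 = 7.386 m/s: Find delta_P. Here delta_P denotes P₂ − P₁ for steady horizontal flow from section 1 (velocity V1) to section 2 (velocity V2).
Formula: \Delta P = \frac{1}{2} \rho (V_1^2 - V_2^2)
delta_P = 0.5·1020·(8.512² − 7.386²)/1000 = 9.13 kPa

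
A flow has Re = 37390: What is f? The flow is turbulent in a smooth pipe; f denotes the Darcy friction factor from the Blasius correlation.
Formula: f = \frac{0.316}{Re^{0.25}}
f = 0.316/37390^0.25 = 0.02272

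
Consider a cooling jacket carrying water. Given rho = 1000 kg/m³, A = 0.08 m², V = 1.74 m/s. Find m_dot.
Formula: \dot{m} = \rho A V
m_dot = 1000·0.08·1.74 = 139.2 kg/s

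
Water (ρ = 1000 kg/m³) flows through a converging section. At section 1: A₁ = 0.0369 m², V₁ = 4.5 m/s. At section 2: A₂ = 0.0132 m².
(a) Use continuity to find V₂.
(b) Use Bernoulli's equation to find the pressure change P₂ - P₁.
(a) Continuity: A₁V₁=A₂V₂ -> V₂=A₁V₁/A₂=0.0369*4.5/0.0132=12.58 m/s
(b) Bernoulli: P₂-P₁=0.5*rho*(V₁^2-V₂^2)/1000=0.5*1000*(4.5^2-12.58^2)/1000=-69 kPa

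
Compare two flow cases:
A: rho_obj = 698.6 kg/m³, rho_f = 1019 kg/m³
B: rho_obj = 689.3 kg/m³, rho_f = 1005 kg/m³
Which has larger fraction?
fraction(A) = 0.6856, fraction(B) = 0.6859. Answer: B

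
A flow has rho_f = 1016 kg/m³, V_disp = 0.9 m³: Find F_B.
Formula: F_B = \rho_f g V_{disp}
F_B = 1016·9.81·0.9 = 8970 N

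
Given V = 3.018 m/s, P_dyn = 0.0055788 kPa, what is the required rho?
Formula: P_{dyn} = \frac{1}{2} \rho V^2
Substituting knowns: 0.0055788 = 0.5·rho·3.018²/1000
Solving for rho: rho = 2·(0.0055788·1000)/3.018² = 1.225 kg/m³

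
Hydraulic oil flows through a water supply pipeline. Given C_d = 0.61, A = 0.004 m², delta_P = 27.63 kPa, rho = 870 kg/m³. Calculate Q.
Formula: Q = C_d A \sqrt{\frac{2 \Delta P}{\rho}}
Q = 0.61·0.004·√(2·(27.63·1000)/870)·1000 = 19.45 L/s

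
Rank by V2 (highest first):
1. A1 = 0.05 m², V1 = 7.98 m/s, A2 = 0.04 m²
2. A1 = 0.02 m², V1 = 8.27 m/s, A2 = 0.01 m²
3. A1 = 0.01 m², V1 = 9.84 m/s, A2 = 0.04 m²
Case 1: V2 = 9.975 m/s
Case 2: V2 = 16.54 m/s
Case 3: V2 = 2.46 m/s
Ranking (highest first): 2, 1, 3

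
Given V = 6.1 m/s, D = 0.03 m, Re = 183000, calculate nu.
Formula: Re = \frac{V D}{\nu}
Substituting knowns: 183000 = 6.1·0.03/nu
Solving for nu: nu = 6.1·0.03/183000 = 1.000e-06 m²/s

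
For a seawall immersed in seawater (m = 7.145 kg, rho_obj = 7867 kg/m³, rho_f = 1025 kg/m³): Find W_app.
Formula: W_{app} = mg\left(1 - \frac{\rho_f}{\rho_{obj}}\right)
W_app = 7.145·9.81·(1 − 1025/7867) = 60.96 N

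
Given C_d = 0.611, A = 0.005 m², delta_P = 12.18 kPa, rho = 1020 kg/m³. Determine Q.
Formula: Q = C_d A \sqrt{\frac{2 \Delta P}{\rho}}
Q = 0.611·0.005·√(2·(12.18·1000)/1020)·1000 = 14.93 L/s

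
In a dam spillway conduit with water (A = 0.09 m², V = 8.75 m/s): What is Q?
Formula: Q = A V
Q = 0.09·8.75·1000 = 787.5 L/s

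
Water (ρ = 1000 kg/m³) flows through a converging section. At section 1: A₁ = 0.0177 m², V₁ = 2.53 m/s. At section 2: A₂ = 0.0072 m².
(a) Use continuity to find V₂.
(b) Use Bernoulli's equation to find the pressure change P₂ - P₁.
(a) Continuity: A₁V₁=A₂V₂ -> V₂=A₁V₁/A₂=0.0177*2.53/0.0072=6.22 m/s
(b) Bernoulli: P₂-P₁=0.5*rho*(V₁^2-V₂^2)/1000=0.5*1000*(2.53^2-6.22^2)/1000=-16.14 kPa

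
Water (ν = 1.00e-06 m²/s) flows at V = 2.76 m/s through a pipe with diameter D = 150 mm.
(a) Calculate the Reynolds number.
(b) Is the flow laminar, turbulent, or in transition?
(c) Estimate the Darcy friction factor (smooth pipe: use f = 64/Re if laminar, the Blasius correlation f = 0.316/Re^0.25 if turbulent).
(a) Re = V·D/ν = 2.76·0.15/1.00e-06 = 414000
(b) Flow regime: turbulent (Re > 4000)
(c) Friction factor: f = 0.316/Re^0.25 = 0.316/414000^0.25 = 0.01246 (Blasius is strictly valid for Re ≲ 1e5; used here as the smooth-pipe estimate the problem specifies)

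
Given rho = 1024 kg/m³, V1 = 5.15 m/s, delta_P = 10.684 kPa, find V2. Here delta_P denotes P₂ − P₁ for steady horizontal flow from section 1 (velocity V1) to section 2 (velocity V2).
Formula: \Delta P = \frac{1}{2} \rho (V_1^2 - V_2^2)
Substituting knowns: 10.684 = 0.5·1024·(5.15² − V2²)/1000
Solving for V2: V2 = √(5.15² − 2·(10.684·1000)/1024) = 2.378 m/s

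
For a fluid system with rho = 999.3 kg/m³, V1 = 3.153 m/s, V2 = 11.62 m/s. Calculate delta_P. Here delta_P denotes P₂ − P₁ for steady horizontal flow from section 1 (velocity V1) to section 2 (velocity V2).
Formula: \Delta P = \frac{1}{2} \rho (V_1^2 - V_2^2)
delta_P = 0.5·999.3·(3.153² − 11.62²)/1000 = -62.5 kPa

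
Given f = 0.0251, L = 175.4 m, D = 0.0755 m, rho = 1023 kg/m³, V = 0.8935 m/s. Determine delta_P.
Formula: \Delta P = f \frac{L}{D} \frac{\rho V^2}{2}
delta_P = 0.0251·(175.4/0.0755)·0.5·1023·0.8935²/1000 = 23.81 kPa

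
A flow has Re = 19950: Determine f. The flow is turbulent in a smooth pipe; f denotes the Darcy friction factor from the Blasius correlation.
Formula: f = \frac{0.316}{Re^{0.25}}
f = 0.316/19950^0.25 = 0.02659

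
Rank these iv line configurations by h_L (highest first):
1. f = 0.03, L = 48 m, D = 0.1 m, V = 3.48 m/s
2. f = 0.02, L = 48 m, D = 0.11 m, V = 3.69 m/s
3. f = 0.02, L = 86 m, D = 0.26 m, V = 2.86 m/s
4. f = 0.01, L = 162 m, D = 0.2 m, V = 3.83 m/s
Case 1: h_L = 8.888 m
Case 2: h_L = 6.057 m
Case 3: h_L = 2.758 m
Case 4: h_L = 6.056 m
Ranking (highest first): 1, 2, 4, 3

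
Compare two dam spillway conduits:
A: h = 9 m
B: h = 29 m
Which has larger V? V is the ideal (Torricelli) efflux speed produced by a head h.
V(A) = 13.29 m/s, V(B) = 23.85 m/s. Answer: B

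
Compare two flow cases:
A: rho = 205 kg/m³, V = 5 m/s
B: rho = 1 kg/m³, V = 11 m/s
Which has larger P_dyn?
P_dyn(A) = 2.562 kPa, P_dyn(B) = 0.0605 kPa. Answer: A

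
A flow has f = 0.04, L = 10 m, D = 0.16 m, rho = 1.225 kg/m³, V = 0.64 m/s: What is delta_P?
Formula: \Delta P = f \frac{L}{D} \frac{\rho V^2}{2}
delta_P = 0.04·(10/0.16)·0.5·1.225·0.64²/1000 = 0.0006272 kPa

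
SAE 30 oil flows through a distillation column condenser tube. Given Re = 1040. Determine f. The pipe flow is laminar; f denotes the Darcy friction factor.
Formula: f = \frac{64}{Re}
f = 64/1040 = 0.06154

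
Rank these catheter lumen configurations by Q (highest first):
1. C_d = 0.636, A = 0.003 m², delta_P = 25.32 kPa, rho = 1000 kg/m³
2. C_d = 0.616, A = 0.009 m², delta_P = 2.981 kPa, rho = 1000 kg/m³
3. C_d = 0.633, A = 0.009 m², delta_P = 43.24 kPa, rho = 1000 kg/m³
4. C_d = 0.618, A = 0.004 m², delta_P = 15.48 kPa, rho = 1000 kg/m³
Case 1: Q = 13.58 L/s
Case 2: Q = 13.54 L/s
Case 3: Q = 52.98 L/s
Case 4: Q = 13.75 L/s
Ranking (highest first): 3, 4, 1, 2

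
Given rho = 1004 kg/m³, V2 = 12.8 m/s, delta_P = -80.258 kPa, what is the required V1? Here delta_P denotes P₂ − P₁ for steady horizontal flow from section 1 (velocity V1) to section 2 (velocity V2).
Formula: \Delta P = \frac{1}{2} \rho (V_1^2 - V_2^2)
Substituting knowns: -80.258 = 0.5·1004·(V1² − 12.8²)/1000
Solving for V1: V1 = √(12.8² + 2·(-80.258·1000)/1004) = 1.991 m/s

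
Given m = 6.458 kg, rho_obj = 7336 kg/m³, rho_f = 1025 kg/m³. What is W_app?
Formula: W_{app} = mg\left(1 - \frac{\rho_f}{\rho_{obj}}\right)
W_app = 6.458·9.81·(1 − 1025/7336) = 54.5 N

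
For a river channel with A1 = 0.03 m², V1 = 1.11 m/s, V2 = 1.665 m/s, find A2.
Formula: V_2 = \frac{A_1 V_1}{A_2}
Substituting knowns: 1.665 = 0.03·1.11/A2
Solving for A2: A2 = 0.03·1.11/1.665 = 0.02 m²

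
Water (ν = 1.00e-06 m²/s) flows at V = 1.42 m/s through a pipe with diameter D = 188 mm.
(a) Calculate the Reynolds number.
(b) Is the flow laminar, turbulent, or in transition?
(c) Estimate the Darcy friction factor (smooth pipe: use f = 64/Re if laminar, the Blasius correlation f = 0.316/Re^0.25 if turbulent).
(a) Re = V·D/ν = 1.42·0.188/1.00e-06 = 266960
(b) Flow regime: turbulent (Re > 4000)
(c) Friction factor: f = 0.316/Re^0.25 = 0.316/266960^0.25 = 0.0139 (Blasius is strictly valid for Re ≲ 1e5; used here as the smooth-pipe estimate the problem specifies)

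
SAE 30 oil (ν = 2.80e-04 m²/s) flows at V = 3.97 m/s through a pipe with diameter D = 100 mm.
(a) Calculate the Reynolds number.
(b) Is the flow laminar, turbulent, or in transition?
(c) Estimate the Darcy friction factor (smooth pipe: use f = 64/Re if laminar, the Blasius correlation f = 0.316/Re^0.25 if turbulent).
(a) Re = V·D/ν = 3.97·0.1/2.80e-04 = 1417.9
(b) Flow regime: laminar (Re < 2300)
(c) Friction factor: f = 64/Re = 64/1417.9 = 0.04514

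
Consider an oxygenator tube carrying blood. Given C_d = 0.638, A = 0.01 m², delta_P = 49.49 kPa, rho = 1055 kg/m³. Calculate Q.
Formula: Q = C_d A \sqrt{\frac{2 \Delta P}{\rho}}
Q = 0.638·0.01·√(2·(49.49·1000)/1055)·1000 = 61.8 L/s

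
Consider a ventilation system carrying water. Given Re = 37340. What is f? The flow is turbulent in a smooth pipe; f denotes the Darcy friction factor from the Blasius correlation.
Formula: f = \frac{0.316}{Re^{0.25}}
f = 0.316/37340^0.25 = 0.02273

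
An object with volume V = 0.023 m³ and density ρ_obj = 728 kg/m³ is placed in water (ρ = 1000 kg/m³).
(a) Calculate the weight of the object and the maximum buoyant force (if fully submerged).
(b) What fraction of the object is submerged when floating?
(a) W=rho_obj*g*V=728*9.81*0.023=164.3 N; F_B(max)=rho*g*V=1000*9.81*0.023=225.6 N
(b) Floating fraction=rho_obj/rho=728/1000=0.728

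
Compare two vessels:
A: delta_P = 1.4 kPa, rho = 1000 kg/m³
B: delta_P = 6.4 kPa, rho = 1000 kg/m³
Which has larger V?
V(A) = 1.673 m/s, V(B) = 3.578 m/s. Answer: B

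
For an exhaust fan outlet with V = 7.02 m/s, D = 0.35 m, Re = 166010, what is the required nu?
Formula: Re = \frac{V D}{\nu}
Substituting knowns: 166010 = 7.02·0.35/nu
Solving for nu: nu = 7.02·0.35/166010 = 1.480e-05 m²/s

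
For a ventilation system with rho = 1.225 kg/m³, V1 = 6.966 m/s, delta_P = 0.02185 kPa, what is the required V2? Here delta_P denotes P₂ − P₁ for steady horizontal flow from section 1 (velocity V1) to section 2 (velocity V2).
Formula: \Delta P = \frac{1}{2} \rho (V_1^2 - V_2^2)
Substituting knowns: 0.02185 = 0.5·1.225·(6.966² − V2²)/1000
Solving for V2: V2 = √(6.966² − 2·(0.02185·1000)/1.225) = 3.585 m/s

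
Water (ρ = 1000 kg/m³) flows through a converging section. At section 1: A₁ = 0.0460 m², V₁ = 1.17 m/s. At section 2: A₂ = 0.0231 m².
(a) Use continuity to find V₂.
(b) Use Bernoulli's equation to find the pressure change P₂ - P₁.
(a) Continuity: A₁V₁=A₂V₂ -> V₂=A₁V₁/A₂=0.0460*1.17/0.0231=2.33 m/s
(b) Bernoulli: P₂-P₁=0.5*rho*(V₁^2-V₂^2)/1000=0.5*1000*(1.17^2-2.33^2)/1000=-2.03 kPa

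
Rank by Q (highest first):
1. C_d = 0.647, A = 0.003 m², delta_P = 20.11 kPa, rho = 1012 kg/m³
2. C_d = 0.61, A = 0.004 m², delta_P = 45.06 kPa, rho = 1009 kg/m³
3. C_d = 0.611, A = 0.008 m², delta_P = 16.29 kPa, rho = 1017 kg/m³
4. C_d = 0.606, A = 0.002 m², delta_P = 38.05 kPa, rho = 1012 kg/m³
Case 1: Q = 12.24 L/s
Case 2: Q = 23.06 L/s
Case 3: Q = 27.67 L/s
Case 4: Q = 10.51 L/s
Ranking (highest first): 3, 2, 1, 4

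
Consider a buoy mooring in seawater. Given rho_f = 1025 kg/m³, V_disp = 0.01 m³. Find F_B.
Formula: F_B = \rho_f g V_{disp}
F_B = 1025·9.81·0.01 = 100.6 N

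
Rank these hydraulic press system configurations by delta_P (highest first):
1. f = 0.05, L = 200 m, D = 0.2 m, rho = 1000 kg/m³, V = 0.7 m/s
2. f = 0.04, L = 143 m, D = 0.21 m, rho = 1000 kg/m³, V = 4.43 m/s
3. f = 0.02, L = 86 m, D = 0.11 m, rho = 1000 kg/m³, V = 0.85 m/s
Case 1: delta_P = 12.25 kPa
Case 2: delta_P = 267.3 kPa
Case 3: delta_P = 5.649 kPa
Ranking (highest first): 2, 1, 3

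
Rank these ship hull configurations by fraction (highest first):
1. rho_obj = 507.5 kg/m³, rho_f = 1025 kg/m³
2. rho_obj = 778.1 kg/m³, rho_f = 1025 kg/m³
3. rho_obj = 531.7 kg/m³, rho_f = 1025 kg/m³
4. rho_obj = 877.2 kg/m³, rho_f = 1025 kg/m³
Case 1: fraction = 0.4951
Case 2: fraction = 0.7591
Case 3: fraction = 0.5187
Case 4: fraction = 0.8558
Ranking (highest first): 4, 2, 3, 1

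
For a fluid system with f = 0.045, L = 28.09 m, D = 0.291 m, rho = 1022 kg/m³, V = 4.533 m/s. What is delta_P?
Formula: \Delta P = f \frac{L}{D} \frac{\rho V^2}{2}
delta_P = 0.045·(28.09/0.291)·0.5·1022·4.533²/1000 = 45.61 kPa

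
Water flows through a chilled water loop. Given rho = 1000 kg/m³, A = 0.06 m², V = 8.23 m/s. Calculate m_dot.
Formula: \dot{m} = \rho A V
m_dot = 1000·0.06·8.23 = 493.8 kg/s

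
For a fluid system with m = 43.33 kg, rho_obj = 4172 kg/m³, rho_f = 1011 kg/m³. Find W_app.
Formula: W_{app} = mg\left(1 - \frac{\rho_f}{\rho_{obj}}\right)
W_app = 43.33·9.81·(1 − 1011/4172) = 322.1 N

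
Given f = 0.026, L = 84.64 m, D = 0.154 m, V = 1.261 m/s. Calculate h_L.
Formula: h_L = f \frac{L}{D} \frac{V^2}{2g}
h_L = 0.026·(84.64/0.154)·1.261²/(2·9.81) = 1.158 m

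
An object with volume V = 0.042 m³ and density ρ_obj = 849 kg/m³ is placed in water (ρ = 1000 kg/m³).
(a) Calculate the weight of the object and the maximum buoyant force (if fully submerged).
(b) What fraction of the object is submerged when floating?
(a) W=rho_obj*g*V=849*9.81*0.042=349.8 N; F_B(max)=rho*g*V=1000*9.81*0.042=412.0 N
(b) Floating fraction=rho_obj/rho=849/1000=0.849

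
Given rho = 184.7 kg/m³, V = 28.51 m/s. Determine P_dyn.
Formula: P_{dyn} = \frac{1}{2} \rho V^2
P_dyn = 0.5·184.7·28.51²/1000 = 75.06 kPa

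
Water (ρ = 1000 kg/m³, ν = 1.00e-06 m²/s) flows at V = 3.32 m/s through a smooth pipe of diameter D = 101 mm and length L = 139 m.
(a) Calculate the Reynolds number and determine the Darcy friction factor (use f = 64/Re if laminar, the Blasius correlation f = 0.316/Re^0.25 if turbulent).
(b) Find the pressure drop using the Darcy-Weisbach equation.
(a) Re = V·D/ν = 3.32·0.101/1.00e-06 = 335320 → turbulent (Re > 4000); f = 0.316/Re^0.25 = 0.316/335320^0.25 = 0.013132 (Blasius is strictly valid for Re ≲ 1e5; used here as the smooth-pipe estimate the problem specifies)
(b) Darcy-Weisbach: ΔP = f·(L/D)·½ρV²/1000 = 0.013132·(139/0.101)·½·1000·3.32²/1000 = 99.6 kPa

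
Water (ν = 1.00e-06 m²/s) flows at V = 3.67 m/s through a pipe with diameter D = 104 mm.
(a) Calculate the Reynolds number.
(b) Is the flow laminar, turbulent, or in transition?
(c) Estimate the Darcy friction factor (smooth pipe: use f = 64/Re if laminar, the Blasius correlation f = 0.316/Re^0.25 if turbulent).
(a) Re = V·D/ν = 3.67·0.104/1.00e-06 = 381680
(b) Flow regime: turbulent (Re > 4000)
(c) Friction factor: f = 0.316/Re^0.25 = 0.316/381680^0.25 = 0.01271 (Blasius is strictly valid for Re ≲ 1e5; used here as the smooth-pipe estimate the problem specifies)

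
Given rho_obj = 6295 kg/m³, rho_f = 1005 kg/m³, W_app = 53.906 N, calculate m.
Formula: W_{app} = mg\left(1 - \frac{\rho_f}{\rho_{obj}}\right)
Substituting knowns: 53.906 = m·9.81·(1 − 1005/6295)
Solving for m: m = 53.906/(9.81·(1 − 1005/6295)) = 6.539 kg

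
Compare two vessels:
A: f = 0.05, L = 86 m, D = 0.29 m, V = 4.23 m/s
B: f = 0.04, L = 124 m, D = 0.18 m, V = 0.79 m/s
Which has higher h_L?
h_L(A) = 13.52 m, h_L(B) = 0.8765 m. Answer: A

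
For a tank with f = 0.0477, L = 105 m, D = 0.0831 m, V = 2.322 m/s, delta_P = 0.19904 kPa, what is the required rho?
Formula: \Delta P = f \frac{L}{D} \frac{\rho V^2}{2}
Substituting knowns: 0.19904 = 0.0477·(105/0.0831)·0.5·rho·2.322²/1000
Solving for rho: rho = (0.19904·1000)/(0.0477·(105/0.0831)·0.5·2.322²) = 1.225 kg/m³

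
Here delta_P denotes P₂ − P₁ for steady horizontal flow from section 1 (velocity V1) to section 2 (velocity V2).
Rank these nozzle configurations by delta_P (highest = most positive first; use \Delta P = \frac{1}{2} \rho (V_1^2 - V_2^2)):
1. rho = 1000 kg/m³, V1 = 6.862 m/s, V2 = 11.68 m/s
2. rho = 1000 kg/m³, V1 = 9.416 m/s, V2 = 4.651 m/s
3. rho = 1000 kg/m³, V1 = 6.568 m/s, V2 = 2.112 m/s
Case 1: delta_P = -44.67 kPa
Case 2: delta_P = 33.51 kPa
Case 3: delta_P = 19.34 kPa
Ranking (highest first): 2, 3, 1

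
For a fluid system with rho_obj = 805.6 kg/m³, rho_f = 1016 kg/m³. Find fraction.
Formula: f_{sub} = \frac{\rho_{obj}}{\rho_f}
fraction = 805.6/1016 = 0.7929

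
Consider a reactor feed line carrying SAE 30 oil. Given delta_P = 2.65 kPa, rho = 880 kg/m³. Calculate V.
Formula: V = \sqrt{\frac{2 \Delta P}{\rho}}
V = √(2·(2.65·1000)/880) = 2.454 m/s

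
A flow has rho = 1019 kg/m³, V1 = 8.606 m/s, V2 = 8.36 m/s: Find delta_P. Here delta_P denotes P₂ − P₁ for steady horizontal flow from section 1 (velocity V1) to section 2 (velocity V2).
Formula: \Delta P = \frac{1}{2} \rho (V_1^2 - V_2^2)
delta_P = 0.5·1019·(8.606² − 8.36²)/1000 = 2.126 kPa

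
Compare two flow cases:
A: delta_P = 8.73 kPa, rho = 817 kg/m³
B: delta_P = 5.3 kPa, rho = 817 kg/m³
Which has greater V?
V(A) = 4.623 m/s, V(B) = 3.602 m/s. Answer: A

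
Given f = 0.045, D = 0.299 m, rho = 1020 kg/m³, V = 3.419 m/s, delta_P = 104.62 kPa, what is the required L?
Formula: \Delta P = f \frac{L}{D} \frac{\rho V^2}{2}
Substituting knowns: 104.62 = 0.045·(L/0.299)·0.5·1020·3.419²/1000
Solving for L: L = (104.62·1000)·0.299/(0.045·0.5·1020·3.419²) = 116.6 m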